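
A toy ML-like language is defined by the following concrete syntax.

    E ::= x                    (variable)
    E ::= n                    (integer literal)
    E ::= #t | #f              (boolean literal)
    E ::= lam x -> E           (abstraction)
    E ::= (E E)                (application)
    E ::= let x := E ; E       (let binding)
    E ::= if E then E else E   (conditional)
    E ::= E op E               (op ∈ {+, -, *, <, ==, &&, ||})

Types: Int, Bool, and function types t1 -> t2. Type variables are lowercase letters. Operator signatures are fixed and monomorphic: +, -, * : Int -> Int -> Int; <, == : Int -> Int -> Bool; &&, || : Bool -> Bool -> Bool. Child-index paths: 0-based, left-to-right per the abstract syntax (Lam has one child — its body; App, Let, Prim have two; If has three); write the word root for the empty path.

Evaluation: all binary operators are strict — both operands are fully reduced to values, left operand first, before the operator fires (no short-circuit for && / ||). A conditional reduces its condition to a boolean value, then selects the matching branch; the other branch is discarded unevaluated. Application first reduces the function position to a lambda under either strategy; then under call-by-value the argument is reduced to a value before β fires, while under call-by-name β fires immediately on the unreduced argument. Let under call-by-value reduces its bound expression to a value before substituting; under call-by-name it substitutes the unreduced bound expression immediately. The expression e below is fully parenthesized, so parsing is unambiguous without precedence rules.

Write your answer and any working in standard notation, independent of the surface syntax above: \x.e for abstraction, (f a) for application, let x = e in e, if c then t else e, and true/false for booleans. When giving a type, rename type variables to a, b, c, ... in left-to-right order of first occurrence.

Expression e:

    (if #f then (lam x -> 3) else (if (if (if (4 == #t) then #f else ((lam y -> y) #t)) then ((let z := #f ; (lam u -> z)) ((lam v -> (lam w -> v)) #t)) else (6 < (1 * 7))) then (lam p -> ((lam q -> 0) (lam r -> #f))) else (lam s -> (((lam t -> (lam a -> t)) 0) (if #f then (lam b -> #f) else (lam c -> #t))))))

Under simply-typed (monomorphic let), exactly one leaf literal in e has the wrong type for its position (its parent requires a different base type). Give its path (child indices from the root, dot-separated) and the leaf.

Working:
  unify Bool ~ Bool
\x._ : a -> Int
  unify Int ~ Int
  unify Bool ~ Int
  FAIL: mismatch Bool ~ Int

Answer: 2.0.0.0.1 : true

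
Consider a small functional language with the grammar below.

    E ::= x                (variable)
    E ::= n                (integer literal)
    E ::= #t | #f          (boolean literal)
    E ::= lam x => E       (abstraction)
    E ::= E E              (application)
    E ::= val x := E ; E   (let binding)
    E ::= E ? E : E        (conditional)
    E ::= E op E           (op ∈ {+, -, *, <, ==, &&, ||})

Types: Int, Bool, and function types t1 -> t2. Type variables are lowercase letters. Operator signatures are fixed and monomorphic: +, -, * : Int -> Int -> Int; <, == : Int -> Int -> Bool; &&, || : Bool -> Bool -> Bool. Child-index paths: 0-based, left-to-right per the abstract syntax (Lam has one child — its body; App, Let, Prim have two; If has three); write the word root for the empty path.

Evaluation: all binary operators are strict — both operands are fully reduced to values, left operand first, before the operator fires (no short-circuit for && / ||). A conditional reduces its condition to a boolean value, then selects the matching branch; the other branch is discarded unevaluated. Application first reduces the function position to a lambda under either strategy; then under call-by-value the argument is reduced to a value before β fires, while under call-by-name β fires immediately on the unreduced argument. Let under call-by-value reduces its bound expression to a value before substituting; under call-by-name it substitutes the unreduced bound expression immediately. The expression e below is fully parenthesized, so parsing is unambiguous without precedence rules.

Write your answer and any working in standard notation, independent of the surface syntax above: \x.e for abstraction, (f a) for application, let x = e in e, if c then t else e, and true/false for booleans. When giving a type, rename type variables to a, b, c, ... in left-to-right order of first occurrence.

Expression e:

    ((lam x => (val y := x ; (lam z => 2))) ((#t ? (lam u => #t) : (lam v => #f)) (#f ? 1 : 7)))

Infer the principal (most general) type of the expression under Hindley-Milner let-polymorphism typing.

Derivation:
x : a
let y : a
\z._ : b -> Int
\x._ : a -> b -> Int
  unify Bool ~ Bool
\u._ : c -> Bool
\v._ : d -> Bool
  unify c -> Bool ~ d -> Bool
  unify c ~ d
  unify Bool ~ Bool
  unify Bool ~ Bool
  unify Int ~ Int
  unify d -> Bool ~ Int -> e
  unify d ~ Int
  unify Bool ~ e
_ _ : Bool
  unify a -> b -> Int ~ Bool -> f
  unify a ~ Bool
  unify b -> Int ~ f
_ _ : b -> Int

Answer: a -> Int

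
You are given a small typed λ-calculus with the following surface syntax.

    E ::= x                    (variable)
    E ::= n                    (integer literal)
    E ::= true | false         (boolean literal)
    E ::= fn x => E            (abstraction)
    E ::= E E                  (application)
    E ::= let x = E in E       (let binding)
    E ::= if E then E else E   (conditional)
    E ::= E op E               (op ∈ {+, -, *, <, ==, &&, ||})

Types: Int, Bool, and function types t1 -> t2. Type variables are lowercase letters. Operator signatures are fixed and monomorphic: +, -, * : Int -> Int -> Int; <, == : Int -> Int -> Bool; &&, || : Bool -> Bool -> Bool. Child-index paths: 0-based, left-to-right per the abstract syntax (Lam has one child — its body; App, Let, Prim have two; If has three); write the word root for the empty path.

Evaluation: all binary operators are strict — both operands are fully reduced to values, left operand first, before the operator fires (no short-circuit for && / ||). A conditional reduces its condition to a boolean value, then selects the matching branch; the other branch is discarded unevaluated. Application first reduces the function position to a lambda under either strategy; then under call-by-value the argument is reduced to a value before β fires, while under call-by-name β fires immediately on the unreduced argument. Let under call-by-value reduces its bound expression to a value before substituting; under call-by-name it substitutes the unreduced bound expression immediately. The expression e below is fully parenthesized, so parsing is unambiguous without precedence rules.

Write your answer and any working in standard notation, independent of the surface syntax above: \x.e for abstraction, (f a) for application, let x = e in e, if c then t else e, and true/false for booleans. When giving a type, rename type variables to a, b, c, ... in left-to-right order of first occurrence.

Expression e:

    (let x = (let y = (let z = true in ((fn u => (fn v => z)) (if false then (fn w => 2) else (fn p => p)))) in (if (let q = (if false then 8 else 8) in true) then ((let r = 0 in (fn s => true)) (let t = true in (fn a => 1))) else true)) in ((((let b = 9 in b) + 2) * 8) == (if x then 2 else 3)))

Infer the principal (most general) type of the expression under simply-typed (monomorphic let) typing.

Answer: Bool

Working:
let z : Bool
z : Bool
\v._ : b -> Bool
\u._ : a -> b -> Bool
  unify Bool ~ Bool
\w._ : c -> Int
p : d
\p._ : d -> d
  unify c -> Int ~ d -> d
  unify c ~ d
  unify Int ~ d
  unify a -> b -> Bool ~ (Int -> Int) -> e
  unify a ~ Int -> Int
  unify b -> Bool ~ e
_ _ : b -> Bool
let y : b -> Bool
  unify Bool ~ Bool
  unify Int ~ Int
let q : Int
  unify Bool ~ Bool
let r : Int
\s._ : f -> Bool
let t : Bool
\a._ : g -> Int
  unify f -> Bool ~ (g -> Int) -> h
  unify f ~ g -> Int
  unify Bool ~ h
_ _ : Bool
  unify Bool ~ Bool
let x : Bool
let b : Int
b : Int
  unify Int ~ Int
  unify Int ~ Int
  unify Int ~ Int
  unify Int ~ Int
  unify Int ~ Int
x : Bool
  unify Bool ~ Bool
  unify Int ~ Int
  unify Int ~ Int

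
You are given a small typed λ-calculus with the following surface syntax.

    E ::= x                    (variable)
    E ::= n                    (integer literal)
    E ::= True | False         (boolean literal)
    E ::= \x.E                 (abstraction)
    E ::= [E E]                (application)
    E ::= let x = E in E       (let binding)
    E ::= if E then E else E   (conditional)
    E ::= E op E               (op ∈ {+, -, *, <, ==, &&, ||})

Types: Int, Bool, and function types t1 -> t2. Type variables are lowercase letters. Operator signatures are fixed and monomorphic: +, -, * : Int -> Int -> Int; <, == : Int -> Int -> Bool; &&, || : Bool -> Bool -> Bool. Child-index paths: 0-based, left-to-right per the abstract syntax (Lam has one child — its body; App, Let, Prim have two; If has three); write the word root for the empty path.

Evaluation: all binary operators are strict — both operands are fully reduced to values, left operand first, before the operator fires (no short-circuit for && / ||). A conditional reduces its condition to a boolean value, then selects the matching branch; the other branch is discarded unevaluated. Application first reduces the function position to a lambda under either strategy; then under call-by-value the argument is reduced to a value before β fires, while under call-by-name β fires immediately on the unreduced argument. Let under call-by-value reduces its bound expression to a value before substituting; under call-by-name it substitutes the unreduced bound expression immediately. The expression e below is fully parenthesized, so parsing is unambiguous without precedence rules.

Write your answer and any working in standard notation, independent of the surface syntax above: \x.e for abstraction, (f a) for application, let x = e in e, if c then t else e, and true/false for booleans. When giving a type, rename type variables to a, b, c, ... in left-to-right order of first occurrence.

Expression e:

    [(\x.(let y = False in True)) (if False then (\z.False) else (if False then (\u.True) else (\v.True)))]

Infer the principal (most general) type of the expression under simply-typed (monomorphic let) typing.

Derivation:
let y : Bool
\x._ : a -> Bool
  unify Bool ~ Bool
\z._ : b -> Bool
  unify Bool ~ Bool
\u._ : c -> Bool
\v._ : d -> Bool
  unify c -> Bool ~ d -> Bool
  unify c ~ d
  unify Bool ~ Bool
  unify b -> Bool ~ d -> Bool
  unify b ~ d
  unify Bool ~ Bool
  unify a -> Bool ~ (d -> Bool) -> e
  unify a ~ d -> Bool
  unify Bool ~ e
_ _ : Bool

Answer: Bool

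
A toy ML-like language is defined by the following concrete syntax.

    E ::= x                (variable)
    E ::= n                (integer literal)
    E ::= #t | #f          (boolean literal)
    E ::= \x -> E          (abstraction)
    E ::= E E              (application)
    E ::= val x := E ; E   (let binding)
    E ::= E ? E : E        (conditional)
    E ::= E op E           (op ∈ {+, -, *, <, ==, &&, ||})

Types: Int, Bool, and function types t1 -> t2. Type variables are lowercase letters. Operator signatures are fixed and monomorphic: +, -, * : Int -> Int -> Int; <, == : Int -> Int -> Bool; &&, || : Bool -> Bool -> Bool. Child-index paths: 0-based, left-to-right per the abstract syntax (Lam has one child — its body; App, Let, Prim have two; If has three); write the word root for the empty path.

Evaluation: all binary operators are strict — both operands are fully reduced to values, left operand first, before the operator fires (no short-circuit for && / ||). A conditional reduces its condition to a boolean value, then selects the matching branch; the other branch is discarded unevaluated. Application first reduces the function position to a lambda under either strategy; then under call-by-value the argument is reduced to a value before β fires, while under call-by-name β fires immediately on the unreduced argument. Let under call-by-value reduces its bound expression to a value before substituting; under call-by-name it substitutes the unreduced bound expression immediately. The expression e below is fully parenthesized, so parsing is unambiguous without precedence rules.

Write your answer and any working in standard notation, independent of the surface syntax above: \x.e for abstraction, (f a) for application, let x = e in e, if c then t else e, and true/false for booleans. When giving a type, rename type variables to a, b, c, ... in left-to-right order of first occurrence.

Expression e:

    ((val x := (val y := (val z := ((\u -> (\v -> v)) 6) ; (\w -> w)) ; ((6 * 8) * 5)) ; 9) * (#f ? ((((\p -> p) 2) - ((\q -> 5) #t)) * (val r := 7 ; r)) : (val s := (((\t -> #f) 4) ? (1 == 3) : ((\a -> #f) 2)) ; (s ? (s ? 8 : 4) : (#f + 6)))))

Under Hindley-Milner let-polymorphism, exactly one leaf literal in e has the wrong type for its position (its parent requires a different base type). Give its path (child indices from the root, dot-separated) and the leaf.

Answer: 1.2.1.2.0 : false

Trace:
v : b
\v._ : b -> b
\u._ : a -> b -> b
  unify a -> b -> b ~ Int -> c
  unify a ~ Int
  unify b -> b ~ c
_ _ : b -> b
let z : forall. b -> b
w : d
\w._ : d -> d
let y : forall. d -> d
  unify Int ~ Int
  unify Int ~ Int
  unify Int ~ Int
  unify Int ~ Int
let x : Int
  unify Int ~ Int
  unify Bool ~ Bool
p : e
\p._ : e -> e
  unify e -> e ~ Int -> f
  unify e ~ Int
  unify Int ~ f
_ _ : Int
  unify Int ~ Int
\q._ : g -> Int
  unify g -> Int ~ Bool -> h
  unify g ~ Bool
  unify Int ~ h
_ _ : Int
  unify Int ~ Int
  unify Int ~ Int
let r : Int
r : Int
  unify Int ~ Int
\t._ : i -> Bool
  unify i -> Bool ~ Int -> j
  unify i ~ Int
  unify Bool ~ j
_ _ : Bool
  unify Bool ~ Bool
  unify Int ~ Int
  unify Int ~ Int
\a._ : k -> Bool
  unify k -> Bool ~ Int -> l
  unify k ~ Int
  unify Bool ~ l
_ _ : Bool
  unify Bool ~ Bool
let s : Bool
s : Bool
  unify Bool ~ Bool
s : Bool
  unify Bool ~ Bool
  unify Int ~ Int
  unify Bool ~ Int
  FAIL: mismatch Bool ~ Int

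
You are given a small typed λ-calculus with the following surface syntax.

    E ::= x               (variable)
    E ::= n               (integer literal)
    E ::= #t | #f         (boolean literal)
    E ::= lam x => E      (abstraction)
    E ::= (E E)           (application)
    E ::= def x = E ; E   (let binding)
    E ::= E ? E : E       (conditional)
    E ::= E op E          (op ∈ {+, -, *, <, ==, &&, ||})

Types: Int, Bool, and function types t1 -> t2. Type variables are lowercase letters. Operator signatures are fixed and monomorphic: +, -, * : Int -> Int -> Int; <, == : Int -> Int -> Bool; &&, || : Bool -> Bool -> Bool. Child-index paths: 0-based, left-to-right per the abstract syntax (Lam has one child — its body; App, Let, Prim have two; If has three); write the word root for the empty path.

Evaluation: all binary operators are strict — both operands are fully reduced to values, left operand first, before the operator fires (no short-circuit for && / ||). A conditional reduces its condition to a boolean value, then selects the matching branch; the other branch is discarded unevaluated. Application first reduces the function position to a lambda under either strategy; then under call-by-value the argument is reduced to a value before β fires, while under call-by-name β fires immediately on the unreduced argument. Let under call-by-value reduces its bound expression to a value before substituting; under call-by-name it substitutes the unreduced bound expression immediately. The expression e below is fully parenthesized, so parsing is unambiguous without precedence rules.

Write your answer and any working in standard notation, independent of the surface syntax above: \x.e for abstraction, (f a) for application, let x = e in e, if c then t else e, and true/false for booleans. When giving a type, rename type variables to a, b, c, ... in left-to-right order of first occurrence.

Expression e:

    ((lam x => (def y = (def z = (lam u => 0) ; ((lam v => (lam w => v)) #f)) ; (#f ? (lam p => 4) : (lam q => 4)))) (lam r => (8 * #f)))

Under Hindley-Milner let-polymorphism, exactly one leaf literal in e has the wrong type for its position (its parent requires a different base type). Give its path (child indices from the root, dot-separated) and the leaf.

Derivation:
\u._ : b -> Int
let z : forall. b -> Int
v : c
\w._ : d -> c
\v._ : c -> d -> c
  unify c -> d -> c ~ Bool -> e
  unify c ~ Bool
  unify d -> Bool ~ e
_ _ : d -> Bool
let y : forall. d -> Bool
  unify Bool ~ Bool
\p._ : f -> Int
\q._ : g -> Int
  unify f -> Int ~ g -> Int
  unify f ~ g
  unify Int ~ Int
\x._ : a -> g -> Int
  unify Int ~ Int
  unify Bool ~ Int
  FAIL: mismatch Bool ~ Int

Answer: 1.0.1 : false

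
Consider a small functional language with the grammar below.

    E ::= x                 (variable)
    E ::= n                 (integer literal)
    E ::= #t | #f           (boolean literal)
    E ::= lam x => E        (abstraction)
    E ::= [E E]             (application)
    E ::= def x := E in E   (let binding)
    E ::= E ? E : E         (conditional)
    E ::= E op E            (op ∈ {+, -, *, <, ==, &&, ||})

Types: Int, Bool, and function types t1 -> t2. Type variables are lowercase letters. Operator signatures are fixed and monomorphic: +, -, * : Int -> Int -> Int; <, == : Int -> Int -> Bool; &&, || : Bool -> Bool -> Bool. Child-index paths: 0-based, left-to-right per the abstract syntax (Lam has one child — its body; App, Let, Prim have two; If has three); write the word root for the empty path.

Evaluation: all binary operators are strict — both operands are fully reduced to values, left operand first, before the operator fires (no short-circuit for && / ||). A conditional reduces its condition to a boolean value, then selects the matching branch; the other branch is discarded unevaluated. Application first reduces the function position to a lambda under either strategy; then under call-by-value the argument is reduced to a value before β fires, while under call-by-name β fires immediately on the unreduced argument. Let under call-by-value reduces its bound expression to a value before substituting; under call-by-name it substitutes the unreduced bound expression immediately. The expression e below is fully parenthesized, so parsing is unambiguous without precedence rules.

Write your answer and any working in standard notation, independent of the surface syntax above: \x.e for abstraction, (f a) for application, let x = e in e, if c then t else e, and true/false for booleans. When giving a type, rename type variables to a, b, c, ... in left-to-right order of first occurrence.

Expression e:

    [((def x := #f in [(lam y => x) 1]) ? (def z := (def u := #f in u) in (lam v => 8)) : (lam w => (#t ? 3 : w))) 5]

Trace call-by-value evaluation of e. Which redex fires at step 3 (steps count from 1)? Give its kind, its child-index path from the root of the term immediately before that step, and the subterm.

Answer: if at 0 : (if false then (let z = (let u = false in u) in (\v.8)) else (\w.(if true then 3 else w)))

Trace:
step 0: ((if (let x = false in ((\y.x) 1)) then (let z = (let u = false in u) in (\v.8)) else (\w.(if true then 3 else w))) 5)
step 1: [let@0.0] ((if ((\y.false) 1) then (let z = (let u = false in u) in (\v.8)) else (\w.(if true then 3 else w))) 5)
step 2: [beta@0.0] ((if false then (let z = (let u = false in u) in (\v.8)) else (\w.(if true then 3 else w))) 5)
step 3: [if@0] ((\w.(if true then 3 else w)) 5)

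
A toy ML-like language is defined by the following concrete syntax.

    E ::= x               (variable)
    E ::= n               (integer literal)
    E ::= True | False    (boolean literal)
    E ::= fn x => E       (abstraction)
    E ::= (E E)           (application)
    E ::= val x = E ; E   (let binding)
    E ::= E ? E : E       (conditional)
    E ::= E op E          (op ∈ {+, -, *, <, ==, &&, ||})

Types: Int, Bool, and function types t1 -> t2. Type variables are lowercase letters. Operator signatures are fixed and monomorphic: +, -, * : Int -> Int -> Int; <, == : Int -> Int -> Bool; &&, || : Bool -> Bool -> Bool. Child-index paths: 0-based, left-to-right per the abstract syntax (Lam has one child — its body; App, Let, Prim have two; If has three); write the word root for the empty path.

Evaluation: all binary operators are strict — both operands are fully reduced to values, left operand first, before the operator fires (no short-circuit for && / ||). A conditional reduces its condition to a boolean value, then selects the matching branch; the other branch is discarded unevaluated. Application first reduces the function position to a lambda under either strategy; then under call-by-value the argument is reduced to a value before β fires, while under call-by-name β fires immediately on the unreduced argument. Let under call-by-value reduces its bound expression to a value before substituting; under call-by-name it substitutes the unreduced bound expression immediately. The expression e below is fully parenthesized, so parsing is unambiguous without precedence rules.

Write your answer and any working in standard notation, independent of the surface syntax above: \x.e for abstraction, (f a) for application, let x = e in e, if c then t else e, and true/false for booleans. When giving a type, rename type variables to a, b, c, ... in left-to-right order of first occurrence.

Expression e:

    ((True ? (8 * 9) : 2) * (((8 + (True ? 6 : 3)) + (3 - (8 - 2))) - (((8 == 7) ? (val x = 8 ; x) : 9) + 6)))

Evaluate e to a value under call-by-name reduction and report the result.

Answer: -288

Trace:
step 0: ((if true then (8 * 9) else 2) * (((8 + (if true then 6 else 3)) + (3 - (8 - 2))) - ((if (8 == 7) then (let x = 8 in x) else 9) + 6)))
step 1: [if@0] ((8 * 9) * (((8 + (if true then 6 else 3)) + (3 - (8 - 2))) - ((if (8 == 7) then (let x = 8 in x) else 9) + 6)))
step 2: [delta@0] (72 * (((8 + (if true then 6 else 3)) + (3 - (8 - 2))) - ((if (8 == 7) then (let x = 8 in x) else 9) + 6)))
step 3: [if@1.0.0.1] (72 * (((8 + 6) + (3 - (8 - 2))) - ((if (8 == 7) then (let x = 8 in x) else 9) + 6)))
step 4: [delta@1.0.0] (72 * ((14 + (3 - (8 - 2))) - ((if (8 == 7) then (let x = 8 in x) else 9) + 6)))
step 5: [delta@1.0.1.1] (72 * ((14 + (3 - 6)) - ((if (8 == 7) then (let x = 8 in x) else 9) + 6)))
step 6: [delta@1.0.1] (72 * ((14 + -3) - ((if (8 == 7) then (let x = 8 in x) else 9) + 6)))
step 7: [delta@1.0] (72 * (11 - ((if (8 == 7) then (let x = 8 in x) else 9) + 6)))
step 8: [delta@1.1.0.0] (72 * (11 - ((if false then (let x = 8 in x) else 9) + 6)))
step 9: [if@1.1.0] (72 * (11 - (9 + 6)))
step 10: [delta@1.1] (72 * (11 - 15))
step 11: [delta@1] (72 * -4)
step 12: [delta@root] -288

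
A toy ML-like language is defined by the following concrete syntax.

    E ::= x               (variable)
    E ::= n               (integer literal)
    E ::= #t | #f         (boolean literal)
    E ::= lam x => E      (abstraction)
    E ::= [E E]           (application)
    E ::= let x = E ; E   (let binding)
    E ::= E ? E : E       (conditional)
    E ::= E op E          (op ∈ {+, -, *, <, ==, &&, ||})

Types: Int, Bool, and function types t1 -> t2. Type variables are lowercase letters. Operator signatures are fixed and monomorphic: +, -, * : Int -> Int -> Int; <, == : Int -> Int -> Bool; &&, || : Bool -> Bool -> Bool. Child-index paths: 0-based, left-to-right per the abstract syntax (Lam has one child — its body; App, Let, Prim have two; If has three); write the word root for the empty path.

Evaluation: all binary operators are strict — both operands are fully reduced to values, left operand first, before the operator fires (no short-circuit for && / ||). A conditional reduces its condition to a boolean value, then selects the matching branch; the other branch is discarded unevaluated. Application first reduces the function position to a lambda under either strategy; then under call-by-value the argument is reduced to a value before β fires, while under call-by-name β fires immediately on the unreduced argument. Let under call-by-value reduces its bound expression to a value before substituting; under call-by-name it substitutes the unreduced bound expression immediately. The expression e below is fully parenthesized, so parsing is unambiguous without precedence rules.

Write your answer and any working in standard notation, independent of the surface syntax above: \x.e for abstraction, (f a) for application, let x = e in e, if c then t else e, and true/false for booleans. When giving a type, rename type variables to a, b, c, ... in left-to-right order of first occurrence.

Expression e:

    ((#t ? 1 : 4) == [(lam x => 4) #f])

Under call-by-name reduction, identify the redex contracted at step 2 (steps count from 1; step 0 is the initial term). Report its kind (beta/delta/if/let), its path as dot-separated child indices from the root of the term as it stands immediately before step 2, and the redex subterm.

Answer: beta at 1 : ((\x.4) false)

Trace:
step 0: ((if true then 1 else 4) == ((\x.4) false))
step 1: [if@0] (1 == ((\x.4) false))
step 2: [beta@1] (1 == 4)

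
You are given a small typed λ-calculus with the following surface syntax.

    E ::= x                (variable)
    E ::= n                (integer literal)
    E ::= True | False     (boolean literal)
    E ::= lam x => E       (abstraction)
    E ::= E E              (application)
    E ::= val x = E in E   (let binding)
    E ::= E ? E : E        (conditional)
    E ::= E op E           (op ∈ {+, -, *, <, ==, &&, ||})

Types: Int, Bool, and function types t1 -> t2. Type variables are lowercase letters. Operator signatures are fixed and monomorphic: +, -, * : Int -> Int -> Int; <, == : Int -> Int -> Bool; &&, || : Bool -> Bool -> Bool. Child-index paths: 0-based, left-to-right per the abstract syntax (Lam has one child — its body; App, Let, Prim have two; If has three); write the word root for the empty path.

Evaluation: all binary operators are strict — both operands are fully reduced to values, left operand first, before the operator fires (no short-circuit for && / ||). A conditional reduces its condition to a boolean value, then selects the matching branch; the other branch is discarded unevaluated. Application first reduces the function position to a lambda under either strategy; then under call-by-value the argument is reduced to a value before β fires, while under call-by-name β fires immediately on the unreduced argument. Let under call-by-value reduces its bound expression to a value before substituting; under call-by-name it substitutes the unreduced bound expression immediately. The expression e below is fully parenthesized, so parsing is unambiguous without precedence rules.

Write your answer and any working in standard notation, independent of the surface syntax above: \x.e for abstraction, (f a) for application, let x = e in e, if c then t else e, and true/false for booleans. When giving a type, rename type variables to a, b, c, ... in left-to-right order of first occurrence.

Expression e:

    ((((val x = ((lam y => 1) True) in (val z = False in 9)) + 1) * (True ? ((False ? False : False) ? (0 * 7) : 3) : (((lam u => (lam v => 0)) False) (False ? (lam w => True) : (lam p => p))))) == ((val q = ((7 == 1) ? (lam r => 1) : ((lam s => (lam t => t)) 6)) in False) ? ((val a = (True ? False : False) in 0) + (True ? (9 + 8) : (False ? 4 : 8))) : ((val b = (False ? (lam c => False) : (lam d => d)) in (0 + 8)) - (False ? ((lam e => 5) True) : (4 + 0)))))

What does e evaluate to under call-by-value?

Answer: false

Derivation:
step 0: ((((let x = ((\y.1) true) in (let z = false in 9)) + 1) * (if true then (if (if false then false else false) then (0 * 7) else 3) else (((\u.(\v.0)) false) (if false then (\w.true) else (\p.p))))) == (if (let q = (if (7 == 1) then (\r.1) else ((\s.(\t.t)) 6)) in false) then ((let a = (if true then false else false) in 0) + (if true then (9 + 8) else (if false then 4 else 8))) else ((let b = (if false then (\c.false) else (\d.d)) in (0 + 8)) - (if false then ((\e.5) true) else (4 + 0)))))
step 1: [beta@0.0.0.0] ((((let x = 1 in (let z = false in 9)) + 1) * (if true then (if (if false then false else false) then (0 * 7) else 3) else (((\u.(\v.0)) false) (if false then (\w.true) else (\p.p))))) == (if (let q = (if (7 == 1) then (\r.1) else ((\s.(\t.t)) 6)) in false) then ((let a = (if true then false else false) in 0) + (if true then (9 + 8) else (if false then 4 else 8))) else ((let b = (if false then (\c.false) else (\d.d)) in (0 + 8)) - (if false then ((\e.5) true) else (4 + 0)))))
step 2: [let@0.0.0] ((((let z = false in 9) + 1) * (if true then (if (if false then false else false) then (0 * 7) else 3) else (((\u.(\v.0)) false) (if false then (\w.true) else (\p.p))))) == (if (let q = (if (7 == 1) then (\r.1) else ((\s.(\t.t)) 6)) in false) then ((let a = (if true then false else false) in 0) + (if true then (9 + 8) else (if false then 4 else 8))) else ((let b = (if false then (\c.false) else (\d.d)) in (0 + 8)) - (if false then ((\e.5) true) else (4 + 0)))))
step 3: [let@0.0.0] (((9 + 1) * (if true then (if (if false then false else false) then (0 * 7) else 3) else (((\u.(\v.0)) false) (if false then (\w.true) else (\p.p))))) == (if (let q = (if (7 == 1) then (\r.1) else ((\s.(\t.t)) 6)) in false) then ((let a = (if true then false else false) in 0) + (if true then (9 + 8) else (if false then 4 else 8))) else ((let b = (if false then (\c.false) else (\d.d)) in (0 + 8)) - (if false then ((\e.5) true) else (4 + 0)))))
step 4: [delta@0.0] ((10 * (if true then (if (if false then false else false) then (0 * 7) else 3) else (((\u.(\v.0)) false) (if false then (\w.true) else (\p.p))))) == (if (let q = (if (7 == 1) then (\r.1) else ((\s.(\t.t)) 6)) in false) then ((let a = (if true then false else false) in 0) + (if true then (9 + 8) else (if false then 4 else 8))) else ((let b = (if false then (\c.false) else (\d.d)) in (0 + 8)) - (if false then ((\e.5) true) else (4 + 0)))))
step 5: [if@0.1] ((10 * (if (if false then false else false) then (0 * 7) else 3)) == (if (let q = (if (7 == 1) then (\r.1) else ((\s.(\t.t)) 6)) in false) then ((let a = (if true then false else false) in 0) + (if true then (9 + 8) else (if false then 4 else 8))) else ((let b = (if false then (\c.false) else (\d.d)) in (0 + 8)) - (if false then ((\e.5) true) else (4 + 0)))))
step 6: [if@0.1.0] ((10 * (if false then (0 * 7) else 3)) == (if (let q = (if (7 == 1) then (\r.1) else ((\s.(\t.t)) 6)) in false) then ((let a = (if true then false else false) in 0) + (if true then (9 + 8) else (if false then 4 else 8))) else ((let b = (if false then (\c.false) else (\d.d)) in (0 + 8)) - (if false then ((\e.5) true) else (4 + 0)))))
step 7: [if@0.1] ((10 * 3) == (if (let q = (if (7 == 1) then (\r.1) else ((\s.(\t.t)) 6)) in false) then ((let a = (if true then false else false) in 0) + (if true then (9 + 8) else (if false then 4 else 8))) else ((let b = (if false then (\c.false) else (\d.d)) in (0 + 8)) - (if false then ((\e.5) true) else (4 + 0)))))
step 8: [delta@0] (30 == (if (let q = (if (7 == 1) then (\r.1) else ((\s.(\t.t)) 6)) in false) then ((let a = (if true then false else false) in 0) + (if true then (9 + 8) else (if false then 4 else 8))) else ((let b = (if false then (\c.false) else (\d.d)) in (0 + 8)) - (if false then ((\e.5) true) else (4 + 0)))))
step 9: [delta@1.0.0.0] (30 == (if (let q = (if false then (\r.1) else ((\s.(\t.t)) 6)) in false) then ((let a = (if true then false else false) in 0) + (if true then (9 + 8) else (if false then 4 else 8))) else ((let b = (if false then (\c.false) else (\d.d)) in (0 + 8)) - (if false then ((\e.5) true) else (4 + 0)))))
step 10: [if@1.0.0] (30 == (if (let q = ((\s.(\t.t)) 6) in false) then ((let a = (if true then false else false) in 0) + (if true then (9 + 8) else (if false then 4 else 8))) else ((let b = (if false then (\c.false) else (\d.d)) in (0 + 8)) - (if false then ((\e.5) true) else (4 + 0)))))
step 11: [beta@1.0.0] (30 == (if (let q = (\t.t) in false) then ((let a = (if true then false else false) in 0) + (if true then (9 + 8) else (if false then 4 else 8))) else ((let b = (if false then (\c.false) else (\d.d)) in (0 + 8)) - (if false then ((\e.5) true) else (4 + 0)))))
step 12: [let@1.0] (30 == (if false then ((let a = (if true then false else false) in 0) + (if true then (9 + 8) else (if false then 4 else 8))) else ((let b = (if false then (\c.false) else (\d.d)) in (0 + 8)) - (if false then ((\e.5) true) else (4 + 0)))))
step 13: [if@1] (30 == ((let b = (if false then (\c.false) else (\d.d)) in (0 + 8)) - (if false then ((\e.5) true) else (4 + 0))))
step 14: [if@1.0.0] (30 == ((let b = (\d.d) in (0 + 8)) - (if false then ((\e.5) true) else (4 + 0))))
step 15: [let@1.0] (30 == ((0 + 8) - (if false then ((\e.5) true) else (4 + 0))))
step 16: [delta@1.0] (30 == (8 - (if false then ((\e.5) true) else (4 + 0))))
step 17: [if@1.1] (30 == (8 - (4 + 0)))
step 18: [delta@1.1] (30 == (8 - 4))
step 19: [delta@1] (30 == 4)
step 20: [delta@root] false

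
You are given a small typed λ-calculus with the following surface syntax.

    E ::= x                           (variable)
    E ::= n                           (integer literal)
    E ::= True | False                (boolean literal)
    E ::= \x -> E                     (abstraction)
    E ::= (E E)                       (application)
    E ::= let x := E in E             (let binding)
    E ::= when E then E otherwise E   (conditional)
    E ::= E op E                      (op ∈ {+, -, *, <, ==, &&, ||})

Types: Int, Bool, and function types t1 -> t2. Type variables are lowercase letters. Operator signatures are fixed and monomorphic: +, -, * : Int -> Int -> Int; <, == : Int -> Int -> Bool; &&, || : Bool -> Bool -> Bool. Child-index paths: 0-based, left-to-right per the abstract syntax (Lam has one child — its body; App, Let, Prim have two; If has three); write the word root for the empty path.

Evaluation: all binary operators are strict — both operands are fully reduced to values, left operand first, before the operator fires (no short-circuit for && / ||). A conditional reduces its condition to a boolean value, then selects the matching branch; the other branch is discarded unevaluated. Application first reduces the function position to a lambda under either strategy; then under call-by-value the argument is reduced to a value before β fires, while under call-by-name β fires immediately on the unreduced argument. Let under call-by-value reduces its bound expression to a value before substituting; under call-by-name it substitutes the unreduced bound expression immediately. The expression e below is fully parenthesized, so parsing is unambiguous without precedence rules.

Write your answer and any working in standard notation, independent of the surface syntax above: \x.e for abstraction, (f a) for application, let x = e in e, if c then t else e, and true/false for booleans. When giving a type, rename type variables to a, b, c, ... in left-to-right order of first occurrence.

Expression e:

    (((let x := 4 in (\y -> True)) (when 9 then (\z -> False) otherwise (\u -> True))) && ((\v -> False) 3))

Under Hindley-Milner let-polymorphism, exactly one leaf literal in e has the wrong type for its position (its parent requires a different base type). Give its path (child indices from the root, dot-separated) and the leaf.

Working:
let x : Int
\y._ : a -> Bool
  unify Int ~ Bool
  FAIL: mismatch Int ~ Bool

Answer: 0.1.0 : 9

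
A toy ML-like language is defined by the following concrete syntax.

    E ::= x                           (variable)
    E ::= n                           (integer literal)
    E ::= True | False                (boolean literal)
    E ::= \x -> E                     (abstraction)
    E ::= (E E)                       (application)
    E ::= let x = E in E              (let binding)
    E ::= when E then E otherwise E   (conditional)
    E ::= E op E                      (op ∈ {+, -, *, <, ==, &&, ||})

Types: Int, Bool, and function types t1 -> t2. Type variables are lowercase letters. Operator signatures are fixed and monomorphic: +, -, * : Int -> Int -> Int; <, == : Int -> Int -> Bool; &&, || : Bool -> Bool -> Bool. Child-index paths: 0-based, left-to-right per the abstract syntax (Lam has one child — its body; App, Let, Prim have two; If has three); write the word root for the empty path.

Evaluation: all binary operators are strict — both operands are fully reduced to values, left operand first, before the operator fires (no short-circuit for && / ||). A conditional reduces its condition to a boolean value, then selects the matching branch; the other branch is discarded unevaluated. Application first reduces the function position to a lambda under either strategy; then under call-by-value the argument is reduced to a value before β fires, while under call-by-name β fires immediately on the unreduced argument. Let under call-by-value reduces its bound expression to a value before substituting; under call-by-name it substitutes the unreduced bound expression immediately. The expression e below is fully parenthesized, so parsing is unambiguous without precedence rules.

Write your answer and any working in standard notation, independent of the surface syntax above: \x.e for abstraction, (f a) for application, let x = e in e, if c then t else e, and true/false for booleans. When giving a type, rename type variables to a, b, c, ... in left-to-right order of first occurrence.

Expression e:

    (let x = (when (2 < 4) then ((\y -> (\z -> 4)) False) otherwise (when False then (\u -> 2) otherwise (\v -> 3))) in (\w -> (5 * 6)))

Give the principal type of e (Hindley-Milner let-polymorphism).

Trace:
  unify Int ~ Int
  unify Int ~ Int
  unify Bool ~ Bool
\z._ : b -> Int
\y._ : a -> b -> Int
  unify a -> b -> Int ~ Bool -> c
  unify a ~ Bool
  unify b -> Int ~ c
_ _ : b -> Int
  unify Bool ~ Bool
\u._ : d -> Int
\v._ : e -> Int
  unify d -> Int ~ e -> Int
  unify d ~ e
  unify Int ~ Int
  unify b -> Int ~ e -> Int
  unify b ~ e
  unify Int ~ Int
let x : forall. e -> Int
  unify Int ~ Int
  unify Int ~ Int
\w._ : f -> Int

Answer: a -> Int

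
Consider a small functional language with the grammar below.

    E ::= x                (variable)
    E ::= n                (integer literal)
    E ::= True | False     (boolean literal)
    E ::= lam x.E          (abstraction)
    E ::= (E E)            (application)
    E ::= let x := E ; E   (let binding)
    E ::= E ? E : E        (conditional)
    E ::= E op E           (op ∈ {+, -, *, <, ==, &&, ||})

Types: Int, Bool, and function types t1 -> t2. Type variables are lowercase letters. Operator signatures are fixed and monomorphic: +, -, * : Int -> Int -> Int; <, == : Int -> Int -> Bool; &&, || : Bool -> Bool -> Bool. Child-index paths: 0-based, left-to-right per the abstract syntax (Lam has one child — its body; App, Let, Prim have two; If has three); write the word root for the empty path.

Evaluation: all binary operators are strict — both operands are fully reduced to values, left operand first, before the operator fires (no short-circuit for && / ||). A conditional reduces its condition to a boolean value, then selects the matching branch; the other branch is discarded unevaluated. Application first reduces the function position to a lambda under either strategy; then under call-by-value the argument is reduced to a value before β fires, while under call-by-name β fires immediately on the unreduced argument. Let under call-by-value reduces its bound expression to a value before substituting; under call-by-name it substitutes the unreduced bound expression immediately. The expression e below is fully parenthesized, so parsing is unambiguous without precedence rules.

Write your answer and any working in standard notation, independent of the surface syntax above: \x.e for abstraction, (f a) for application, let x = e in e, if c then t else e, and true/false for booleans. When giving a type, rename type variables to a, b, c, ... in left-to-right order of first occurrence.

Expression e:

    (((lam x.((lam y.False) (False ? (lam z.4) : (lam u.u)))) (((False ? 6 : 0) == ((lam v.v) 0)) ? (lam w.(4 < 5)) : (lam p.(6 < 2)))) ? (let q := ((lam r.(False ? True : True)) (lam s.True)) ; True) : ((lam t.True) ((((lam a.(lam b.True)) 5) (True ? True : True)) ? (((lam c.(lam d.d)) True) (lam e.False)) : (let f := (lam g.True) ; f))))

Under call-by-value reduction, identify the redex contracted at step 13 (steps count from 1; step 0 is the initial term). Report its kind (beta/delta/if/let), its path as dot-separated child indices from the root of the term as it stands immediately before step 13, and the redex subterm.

Trace:
step 0: (if ((\x.((\y.false) (if false then (\z.4) else (\u.u)))) (if ((if false then 6 else 0) == ((\v.v) 0)) then (\w.(4 < 5)) else (\p.(6 < 2)))) then (let q = ((\r.(if false then true else true)) (\s.true)) in true) else ((\t.true) (if (((\a.(\b.true)) 5) (if true then true else true)) then (((\c.(\d.d)) true) (\e.false)) else (let f = (\g.true) in f))))
step 1: [if@0.1.0.0] (if ((\x.((\y.false) (if false then (\z.4) else (\u.u)))) (if (0 == ((\v.v) 0)) then (\w.(4 < 5)) else (\p.(6 < 2)))) then (let q = ((\r.(if false then true else true)) (\s.true)) in true) else ((\t.true) (if (((\a.(\b.true)) 5) (if true then true else true)) then (((\c.(\d.d)) true) (\e.false)) else (let f = (\g.true) in f))))
step 2: [beta@0.1.0.1] (if ((\x.((\y.false) (if false then (\z.4) else (\u.u)))) (if (0 == 0) then (\w.(4 < 5)) else (\p.(6 < 2)))) then (let q = ((\r.(if false then true else true)) (\s.true)) in true) else ((\t.true) (if (((\a.(\b.true)) 5) (if true then true else true)) then (((\c.(\d.d)) true) (\e.false)) else (let f = (\g.true) in f))))
step 3: [delta@0.1.0] (if ((\x.((\y.false) (if false then (\z.4) else (\u.u)))) (if true then (\w.(4 < 5)) else (\p.(6 < 2)))) then (let q = ((\r.(if false then true else true)) (\s.true)) in true) else ((\t.true) (if (((\a.(\b.true)) 5) (if true then true else true)) then (((\c.(\d.d)) true) (\e.false)) else (let f = (\g.true) in f))))
step 4: [if@0.1] (if ((\x.((\y.false) (if false then (\z.4) else (\u.u)))) (\w.(4 < 5))) then (let q = ((\r.(if false then true else true)) (\s.true)) in true) else ((\t.true) (if (((\a.(\b.true)) 5) (if true then true else true)) then (((\c.(\d.d)) true) (\e.false)) else (let f = (\g.true) in f))))
step 5: [beta@0] (if ((\y.false) (if false then (\z.4) else (\u.u))) then (let q = ((\r.(if false then true else true)) (\s.true)) in true) else ((\t.true) (if (((\a.(\b.true)) 5) (if true then true else true)) then (((\c.(\d.d)) true) (\e.false)) else (let f = (\g.true) in f))))
step 6: [if@0.1] (if ((\y.false) (\u.u)) then (let q = ((\r.(if false then true else true)) (\s.true)) in true) else ((\t.true) (if (((\a.(\b.true)) 5) (if true then true else true)) then (((\c.(\d.d)) true) (\e.false)) else (let f = (\g.true) in f))))
step 7: [beta@0] (if false then (let q = ((\r.(if false then true else true)) (\s.true)) in true) else ((\t.true) (if (((\a.(\b.true)) 5) (if true then true else true)) then (((\c.(\d.d)) true) (\e.false)) else (let f = (\g.true) in f))))
step 8: [if@root] ((\t.true) (if (((\a.(\b.true)) 5) (if true then true else true)) then (((\c.(\d.d)) true) (\e.false)) else (let f = (\g.true) in f)))
step 9: [beta@1.0.0] ((\t.true) (if ((\b.true) (if true then true else true)) then (((\c.(\d.d)) true) (\e.false)) else (let f = (\g.true) in f)))
step 10: [if@1.0.1] ((\t.true) (if ((\b.true) true) then (((\c.(\d.d)) true) (\e.false)) else (let f = (\g.true) in f)))
step 11: [beta@1.0] ((\t.true) (if true then (((\c.(\d.d)) true) (\e.false)) else (let f = (\g.true) in f)))
step 12: [if@1] ((\t.true) (((\c.(\d.d)) true) (\e.false)))
step 13: [beta@1.0] ((\t.true) ((\d.d) (\e.false)))

Answer: beta at 1.0 : ((\c.(\d.d)) true)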